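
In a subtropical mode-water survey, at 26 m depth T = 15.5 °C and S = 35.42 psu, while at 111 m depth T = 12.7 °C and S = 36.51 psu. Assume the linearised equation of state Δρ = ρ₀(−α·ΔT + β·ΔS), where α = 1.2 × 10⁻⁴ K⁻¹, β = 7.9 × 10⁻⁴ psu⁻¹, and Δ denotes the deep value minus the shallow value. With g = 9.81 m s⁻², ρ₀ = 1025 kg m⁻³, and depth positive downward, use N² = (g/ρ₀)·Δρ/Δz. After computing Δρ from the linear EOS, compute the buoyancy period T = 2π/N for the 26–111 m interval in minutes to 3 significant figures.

ΔT = -2.8 K, ΔS = +1.09 psu (deep − shallow).
Δρ/ρ₀ = −αΔT + βΔS = 3.36 × 10⁻⁴ + 8.611 × 10⁻⁴ = 1.1971 × 10⁻³, so Δρ ≈ 1.227 kg m⁻³.
N² = (g/ρ₀)·Δρ/Δz = g·(Δρ/ρ₀)/Δz = 9.81 × 1.1971 × 10⁻³ / 85 = 1.3816 × 10⁻⁴ s⁻².
N = √(1.3816 × 10⁻⁴) = 0.011754 rad s⁻¹ → T = 2π/N = 534.56 s = 8.9093 min ≈ 8.91 min.

8.91 min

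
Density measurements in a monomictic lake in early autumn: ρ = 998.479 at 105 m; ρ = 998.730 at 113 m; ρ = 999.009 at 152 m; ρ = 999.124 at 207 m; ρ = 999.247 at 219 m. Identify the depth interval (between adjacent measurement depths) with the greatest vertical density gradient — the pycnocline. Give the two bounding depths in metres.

105–113 m

Compute the density gradient over each adjacent pair:
  105–113 m: Δρ/Δz = 0.251/8 = 0.031 kg m⁻⁴
  113–152 m: Δρ/Δz = 0.279/39 = 7.2 × 10⁻³ kg m⁻⁴
  152–207 m: Δρ/Δz = 0.115/55 = 2.1 × 10⁻³ kg m⁻⁴
  207–219 m: Δρ/Δz = 0.123/12 = 0.010 kg m⁻⁴
The largest gradient is in the 105–113 m interval — the pycnocline.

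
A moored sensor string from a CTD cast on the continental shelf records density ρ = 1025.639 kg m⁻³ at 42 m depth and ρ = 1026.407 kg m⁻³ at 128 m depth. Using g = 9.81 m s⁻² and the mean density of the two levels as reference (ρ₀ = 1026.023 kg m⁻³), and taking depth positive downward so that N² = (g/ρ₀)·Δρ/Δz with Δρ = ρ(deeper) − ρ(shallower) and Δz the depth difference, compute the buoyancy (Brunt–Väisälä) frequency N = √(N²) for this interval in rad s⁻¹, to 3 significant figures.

9.24 × 10⁻³ rad s⁻¹

Δρ = 1026.407 − 1025.639 = 0.768 kg m⁻³ over Δz = 128 − 42 = 86 m.
N² = (9.81/1026.023) × (0.768/86) = 8.5384 × 10⁻⁵ s⁻².
N = √(8.5384 × 10⁻⁵) = 9.2403 × 10⁻³ rad s⁻¹ ≈ 9.24 × 10⁻³ rad s⁻¹.
Since Δρ > 0 the layer is stably stratified.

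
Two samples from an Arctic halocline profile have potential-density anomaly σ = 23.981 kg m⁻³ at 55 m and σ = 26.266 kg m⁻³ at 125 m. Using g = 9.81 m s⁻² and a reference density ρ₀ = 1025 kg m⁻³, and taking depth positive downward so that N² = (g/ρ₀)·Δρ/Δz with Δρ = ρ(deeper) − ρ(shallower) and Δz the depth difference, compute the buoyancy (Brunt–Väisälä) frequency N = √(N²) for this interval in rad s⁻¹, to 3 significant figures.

Δρ = 1026.266 − 1023.981 = 2.285 kg m⁻³ over Δz = 125 − 55 = 70 m.
N² = (9.81/1025) × (2.285/70) = 3.1242 × 10⁻⁴ s⁻².
N = √(3.1242 × 10⁻⁴) = 0.017675 rad s⁻¹ ≈ 0.0177 rad s⁻¹.

0.0177 rad s⁻¹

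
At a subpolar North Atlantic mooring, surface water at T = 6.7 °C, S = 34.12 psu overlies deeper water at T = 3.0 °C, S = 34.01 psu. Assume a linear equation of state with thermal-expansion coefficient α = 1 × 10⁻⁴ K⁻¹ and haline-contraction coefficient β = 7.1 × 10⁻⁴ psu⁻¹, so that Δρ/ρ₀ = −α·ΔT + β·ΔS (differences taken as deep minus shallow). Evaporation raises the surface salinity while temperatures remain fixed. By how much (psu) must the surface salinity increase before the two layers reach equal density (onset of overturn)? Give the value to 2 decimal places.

0.41 psu

Neutral buoyancy requires −α(T_deep − T_surf) + β(S_deep − S_surf′) = 0.
S_surf′ = S_deep − (α/β)·ΔT = 34.01 − (1 × 10⁻⁴/7.1 × 10⁻⁴)·(-3.7) = 34.5311 psu.
Increase required: 34.5311 − 34.12 = 0.4111 psu.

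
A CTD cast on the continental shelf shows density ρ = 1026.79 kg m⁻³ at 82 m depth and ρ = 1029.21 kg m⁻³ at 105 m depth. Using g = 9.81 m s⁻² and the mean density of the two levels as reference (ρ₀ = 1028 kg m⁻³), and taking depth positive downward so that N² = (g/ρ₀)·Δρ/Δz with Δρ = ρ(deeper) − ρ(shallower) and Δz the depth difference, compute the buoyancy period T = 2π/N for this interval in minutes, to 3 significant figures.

3.30 min

Δρ = 1029.21 − 1026.79 = 2.42 kg m⁻³ over Δz = 105 − 82 = 23 m.
N² = (9.81/1028) × (2.42/23) = 1.0041 × 10⁻³ s⁻².
N = √(1.0041 × 10⁻³) = 0.031688 rad s⁻¹, so T = 2π/N = 198.28 s = 3.3047 min ≈ 3.30 min.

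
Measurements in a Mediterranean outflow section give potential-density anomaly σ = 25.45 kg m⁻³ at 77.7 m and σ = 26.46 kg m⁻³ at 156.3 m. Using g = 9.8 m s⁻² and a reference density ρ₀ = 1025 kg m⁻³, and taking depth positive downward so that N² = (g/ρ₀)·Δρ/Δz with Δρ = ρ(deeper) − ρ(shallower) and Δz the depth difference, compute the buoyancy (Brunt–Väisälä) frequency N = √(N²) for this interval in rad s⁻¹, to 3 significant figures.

Δρ = 1026.46 − 1025.45 = 1.01 kg m⁻³ over Δz = 156.3 − 77.7 = 78.6 m.
N² = (9.8/1025) × (1.01/78.6) = 1.2286 × 10⁻⁴ s⁻².
N = √(1.2286 × 10⁻⁴) = 0.011084 rad s⁻¹ ≈ 0.0111 rad s⁻¹.
A positive N² confirms static stability across the interval.

0.0111 rad s⁻¹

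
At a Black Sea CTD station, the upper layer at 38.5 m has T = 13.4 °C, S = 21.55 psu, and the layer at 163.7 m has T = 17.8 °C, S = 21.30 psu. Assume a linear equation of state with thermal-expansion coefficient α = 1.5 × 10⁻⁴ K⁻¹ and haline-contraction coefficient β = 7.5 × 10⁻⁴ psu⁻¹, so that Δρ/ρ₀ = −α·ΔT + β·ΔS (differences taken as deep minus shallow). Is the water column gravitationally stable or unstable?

ΔT = 17.8 − 13.4 = +4.4 K and ΔS = 21.30 − 21.55 = -0.25 psu (deep − shallow).
−αΔT = -6.60 × 10⁻⁴; βΔS = -1.875 × 10⁻⁴; sum Δρ/ρ₀ = -8.475 × 10⁻⁴.
Δρ/ρ₀ < 0, so Δρ < 0: deeper water is lighter → statically unstable; the column would overturn.

unstable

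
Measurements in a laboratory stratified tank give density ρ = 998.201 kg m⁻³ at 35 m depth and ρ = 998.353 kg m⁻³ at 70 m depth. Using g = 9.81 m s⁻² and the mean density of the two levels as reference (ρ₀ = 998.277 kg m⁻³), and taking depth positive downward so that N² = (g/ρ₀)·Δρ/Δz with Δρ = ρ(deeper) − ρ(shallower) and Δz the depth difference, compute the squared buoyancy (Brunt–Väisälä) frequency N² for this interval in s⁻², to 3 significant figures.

Δρ = 998.353 − 998.201 = 0.152 kg m⁻³ over Δz = 70 − 35 = 35 m.
N² = (9.81/998.277) × (0.152/35) = 4.2677 × 10⁻⁵ s⁻² ≈ 4.27 × 10⁻⁵ s⁻².

4.27 × 10⁻⁵ s⁻²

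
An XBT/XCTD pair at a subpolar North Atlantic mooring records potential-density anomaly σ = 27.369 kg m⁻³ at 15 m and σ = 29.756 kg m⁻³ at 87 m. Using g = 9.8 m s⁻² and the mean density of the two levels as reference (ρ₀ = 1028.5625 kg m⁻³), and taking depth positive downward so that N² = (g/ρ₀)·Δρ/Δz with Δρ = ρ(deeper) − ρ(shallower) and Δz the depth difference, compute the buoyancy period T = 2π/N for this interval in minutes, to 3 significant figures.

5.89 min

Δρ = 1029.756 − 1027.369 = 2.387 kg m⁻³ over Δz = 87 − 15 = 72 m.
N² = (9.8/1028.5625) × (2.387/72) = 3.1588 × 10⁻⁴ s⁻².
N = √(3.1588 × 10⁻⁴) = 0.017773 rad s⁻¹, so T = 2π/N = 353.52 s = 5.8920 min ≈ 5.89 min.
Since Δρ > 0 the layer is stably stratified.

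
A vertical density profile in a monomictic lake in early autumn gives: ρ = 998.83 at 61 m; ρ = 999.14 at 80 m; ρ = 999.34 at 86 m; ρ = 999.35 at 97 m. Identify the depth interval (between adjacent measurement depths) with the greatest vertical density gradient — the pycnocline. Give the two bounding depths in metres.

80–86 m

Compute the density gradient over each adjacent pair:
  61–80 m: Δρ/Δz = 0.31/19 = 0.016 kg m⁻⁴
  80–86 m: Δρ/Δz = 0.20/6 = 0.033 kg m⁻⁴
  86–97 m: Δρ/Δz = 0.01/11 = 9.1 × 10⁻⁴ kg m⁻⁴
The largest gradient is in the 80–86 m interval — the pycnocline.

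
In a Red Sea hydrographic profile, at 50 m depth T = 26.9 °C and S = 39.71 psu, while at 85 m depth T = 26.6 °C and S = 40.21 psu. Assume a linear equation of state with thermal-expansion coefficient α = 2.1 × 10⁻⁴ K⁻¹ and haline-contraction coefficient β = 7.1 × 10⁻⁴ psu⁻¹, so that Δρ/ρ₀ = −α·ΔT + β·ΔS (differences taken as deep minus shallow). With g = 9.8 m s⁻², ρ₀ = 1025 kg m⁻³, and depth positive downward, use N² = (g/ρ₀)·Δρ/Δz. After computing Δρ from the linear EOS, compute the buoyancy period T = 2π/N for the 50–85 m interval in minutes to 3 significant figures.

9.68 min

ΔT = -0.3 K, ΔS = +0.50 psu (deep − shallow).
Δρ/ρ₀ = −αΔT + βΔS = 6.30 × 10⁻⁵ + 3.55 × 10⁻⁴ = 4.18 × 10⁻⁴, so Δρ ≈ 0.4284 kg m⁻³.
N² = (g/ρ₀)·Δρ/Δz = g·(Δρ/ρ₀)/Δz = 9.8 × 4.18 × 10⁻⁴ / 35 = 1.1704 × 10⁻⁴ s⁻².
N = √(1.1704 × 10⁻⁴) = 0.010819 rad s⁻¹ → T = 2π/N = 580.75 s = 9.6792 min ≈ 9.68 min.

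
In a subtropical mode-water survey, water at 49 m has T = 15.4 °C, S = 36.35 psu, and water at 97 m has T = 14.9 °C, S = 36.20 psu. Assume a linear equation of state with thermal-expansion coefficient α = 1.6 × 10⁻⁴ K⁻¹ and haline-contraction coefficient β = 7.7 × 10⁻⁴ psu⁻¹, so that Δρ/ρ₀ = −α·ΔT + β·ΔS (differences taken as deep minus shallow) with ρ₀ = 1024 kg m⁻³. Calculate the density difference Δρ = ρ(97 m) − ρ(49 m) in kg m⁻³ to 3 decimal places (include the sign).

ΔT = -0.5 K, ΔS = -0.15 psu (deep − shallow).
Δρ/ρ₀ = −(1.6 × 10⁻⁴)(-0.5) + (7.7 × 10⁻⁴)(-0.15) = -3.55 × 10⁻⁵.
Δρ = 1024 × (-3.55 × 10⁻⁵) = -0.036 kg m⁻³.
Negative Δρ: lighter below, statically unstable.

-0.036 kg m⁻³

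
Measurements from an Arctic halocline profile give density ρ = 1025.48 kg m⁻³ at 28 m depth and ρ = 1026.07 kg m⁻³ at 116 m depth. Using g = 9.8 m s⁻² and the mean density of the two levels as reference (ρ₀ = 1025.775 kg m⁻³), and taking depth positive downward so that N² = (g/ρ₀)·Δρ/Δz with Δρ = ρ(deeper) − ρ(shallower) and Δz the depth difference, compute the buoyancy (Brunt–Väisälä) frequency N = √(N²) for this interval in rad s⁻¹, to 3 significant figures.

Δρ = 1026.07 − 1025.48 = 0.59 kg m⁻³ over Δz = 116 − 28 = 88 m.
N² = (9.8/1025.775) × (0.59/88) = 6.4054 × 10⁻⁵ s⁻².
N = √(6.4054 × 10⁻⁵) = 8.0034 × 10⁻³ rad s⁻¹ ≈ 8.00 × 10⁻³ rad s⁻¹.

8.00 × 10⁻³ rad s⁻¹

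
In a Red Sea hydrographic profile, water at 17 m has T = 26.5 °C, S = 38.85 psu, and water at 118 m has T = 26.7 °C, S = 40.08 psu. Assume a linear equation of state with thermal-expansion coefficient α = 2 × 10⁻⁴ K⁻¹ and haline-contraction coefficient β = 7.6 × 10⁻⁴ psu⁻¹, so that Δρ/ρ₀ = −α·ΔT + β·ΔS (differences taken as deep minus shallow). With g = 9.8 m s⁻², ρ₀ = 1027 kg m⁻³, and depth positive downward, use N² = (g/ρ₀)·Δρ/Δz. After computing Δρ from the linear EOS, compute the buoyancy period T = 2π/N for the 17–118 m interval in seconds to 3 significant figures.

674 s

ΔT = +0.2 K, ΔS = +1.23 psu (deep − shallow).
Δρ/ρ₀ = −αΔT + βΔS = -4.00 × 10⁻⁵ + 9.348 × 10⁻⁴ = 8.948 × 10⁻⁴, so Δρ ≈ 0.9190 kg m⁻³.
N² = (g/ρ₀)·Δρ/Δz = g·(Δρ/ρ₀)/Δz = 9.8 × 8.948 × 10⁻⁴ / 101 = 8.6822 × 10⁻⁵ s⁻².
N = √(8.6822 × 10⁻⁵) = 9.3178 × 10⁻³ rad s⁻¹ → T = 2π/N = 674.32 s ≈ 674 s.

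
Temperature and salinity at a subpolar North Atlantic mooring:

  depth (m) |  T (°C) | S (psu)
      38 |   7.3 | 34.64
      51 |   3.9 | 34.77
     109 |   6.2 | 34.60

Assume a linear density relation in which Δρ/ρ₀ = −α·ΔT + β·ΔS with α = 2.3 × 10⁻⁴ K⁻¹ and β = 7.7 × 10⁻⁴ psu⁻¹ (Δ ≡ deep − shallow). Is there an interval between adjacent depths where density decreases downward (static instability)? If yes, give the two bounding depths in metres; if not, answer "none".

51–109 m

Evaluate Δρ/ρ₀ = −αΔT + βΔS across each adjacent pair:
  38–51 m: −αΔT+βΔS = −(2.3 × 10⁻⁴)(-3.4)+(7.7 × 10⁻⁴)(+0.13) = 8.8 × 10⁻⁴ → stable
  51–109 m: −αΔT+βΔS = −(2.3 × 10⁻⁴)(+2.3)+(7.7 × 10⁻⁴)(-0.17) = -6.6 × 10⁻⁴ → UNSTABLE
The 51–109 m interval has Δρ < 0: lighter water underlies denser water.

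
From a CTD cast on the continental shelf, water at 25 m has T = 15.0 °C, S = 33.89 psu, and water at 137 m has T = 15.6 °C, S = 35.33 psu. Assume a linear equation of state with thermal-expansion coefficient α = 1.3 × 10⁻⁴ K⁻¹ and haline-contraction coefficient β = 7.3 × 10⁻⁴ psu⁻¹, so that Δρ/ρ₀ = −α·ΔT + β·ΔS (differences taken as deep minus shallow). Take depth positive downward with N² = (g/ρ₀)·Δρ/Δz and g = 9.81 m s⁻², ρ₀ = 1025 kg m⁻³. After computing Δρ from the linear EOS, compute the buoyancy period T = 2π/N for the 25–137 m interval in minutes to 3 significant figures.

ΔT = +0.6 K, ΔS = +1.44 psu (deep − shallow).
Δρ/ρ₀ = −αΔT + βΔS = -7.80 × 10⁻⁵ + 1.0512 × 10⁻³ = 9.732 × 10⁻⁴, so Δρ ≈ 0.9975 kg m⁻³.
N² = (g/ρ₀)·Δρ/Δz = g·(Δρ/ρ₀)/Δz = 9.81 × 9.732 × 10⁻⁴ / 112 = 8.5242 × 10⁻⁵ s⁻².
N = √(8.5242 × 10⁻⁵) = 9.2327 × 10⁻³ rad s⁻¹ → T = 2π/N = 680.54 s = 11.342 min ≈ 11.3 min.

11.3 min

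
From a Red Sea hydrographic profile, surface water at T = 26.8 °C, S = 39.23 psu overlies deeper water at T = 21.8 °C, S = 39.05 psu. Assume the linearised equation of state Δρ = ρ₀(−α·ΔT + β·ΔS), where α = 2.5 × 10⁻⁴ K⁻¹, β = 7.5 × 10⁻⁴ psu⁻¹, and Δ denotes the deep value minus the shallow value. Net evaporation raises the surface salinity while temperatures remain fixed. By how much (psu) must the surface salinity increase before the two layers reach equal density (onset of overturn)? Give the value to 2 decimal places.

1.49 psu

Neutral buoyancy requires −α(T_deep − T_surf) + β(S_deep − S_surf′) = 0.
S_surf′ = S_deep − (α/β)·ΔT = 39.05 − (2.5 × 10⁻⁴/7.5 × 10⁻⁴)·(-5.0) = 40.7167 psu.
Increase required: 40.7167 − 39.23 = 1.4867 psu.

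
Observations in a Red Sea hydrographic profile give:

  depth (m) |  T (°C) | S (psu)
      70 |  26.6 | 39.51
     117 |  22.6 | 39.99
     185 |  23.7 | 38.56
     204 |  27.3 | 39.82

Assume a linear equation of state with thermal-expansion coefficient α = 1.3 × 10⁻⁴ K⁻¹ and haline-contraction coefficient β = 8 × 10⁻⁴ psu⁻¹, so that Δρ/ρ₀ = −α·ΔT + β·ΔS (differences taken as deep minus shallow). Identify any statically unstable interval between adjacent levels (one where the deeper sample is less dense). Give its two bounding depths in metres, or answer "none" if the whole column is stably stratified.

117–185 m

Evaluate Δρ/ρ₀ = −αΔT + βΔS across each adjacent pair:
  70–117 m: −αΔT+βΔS = −(1.3 × 10⁻⁴)(-4.0)+(8 × 10⁻⁴)(+0.48) = 9.0 × 10⁻⁴ → stable
  117–185 m: −αΔT+βΔS = −(1.3 × 10⁻⁴)(+1.1)+(8 × 10⁻⁴)(-1.43) = -1.3 × 10⁻³ → UNSTABLE
  185–204 m: −αΔT+βΔS = −(1.3 × 10⁻⁴)(+3.6)+(8 × 10⁻⁴)(+1.26) = 5.4 × 10⁻⁴ → stable
The 117–185 m interval has Δρ < 0: lighter water underlies denser water.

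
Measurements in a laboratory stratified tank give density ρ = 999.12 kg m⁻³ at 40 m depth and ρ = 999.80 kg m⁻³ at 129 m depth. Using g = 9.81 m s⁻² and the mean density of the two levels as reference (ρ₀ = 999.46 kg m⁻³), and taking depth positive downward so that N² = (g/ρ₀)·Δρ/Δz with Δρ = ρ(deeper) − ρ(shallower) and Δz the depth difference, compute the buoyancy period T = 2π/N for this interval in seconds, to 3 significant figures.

726 s

Δρ = 999.80 − 999.12 = 0.68 kg m⁻³ over Δz = 129 − 40 = 89 m.
N² = (9.81/999.46) × (0.68/89) = 7.4993 × 10⁻⁵ s⁻².
N = √(7.4993 × 10⁻⁵) = 8.6598 × 10⁻³ rad s⁻¹, so T = 2π/N = 725.56 s ≈ 726 s.
A positive N² confirms static stability across the interval.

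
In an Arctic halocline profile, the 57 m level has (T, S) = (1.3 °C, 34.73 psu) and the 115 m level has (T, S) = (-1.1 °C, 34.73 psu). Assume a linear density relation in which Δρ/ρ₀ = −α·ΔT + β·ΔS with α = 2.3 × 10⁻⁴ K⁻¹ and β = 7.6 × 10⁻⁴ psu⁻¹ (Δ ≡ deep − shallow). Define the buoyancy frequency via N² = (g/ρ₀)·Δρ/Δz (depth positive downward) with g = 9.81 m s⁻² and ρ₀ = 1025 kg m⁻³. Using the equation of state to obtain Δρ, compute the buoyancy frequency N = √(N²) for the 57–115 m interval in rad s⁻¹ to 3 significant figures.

9.66 × 10⁻³ rad s⁻¹

ΔT = -2.4 K, ΔS = +0.00 psu (deep − shallow).
Δρ/ρ₀ = −αΔT + βΔS = 5.52 × 10⁻⁴ + 0 = 5.52 × 10⁻⁴, so Δρ ≈ 0.5658 kg m⁻³.
N² = (g/ρ₀)·Δρ/Δz = g·(Δρ/ρ₀)/Δz = 9.81 × 5.52 × 10⁻⁴ / 58 = 9.3364 × 10⁻⁵ s⁻².
N = √(9.3364 × 10⁻⁵) = 9.6625 × 10⁻³ rad s⁻¹ ≈ 9.66 × 10⁻³ rad s⁻¹.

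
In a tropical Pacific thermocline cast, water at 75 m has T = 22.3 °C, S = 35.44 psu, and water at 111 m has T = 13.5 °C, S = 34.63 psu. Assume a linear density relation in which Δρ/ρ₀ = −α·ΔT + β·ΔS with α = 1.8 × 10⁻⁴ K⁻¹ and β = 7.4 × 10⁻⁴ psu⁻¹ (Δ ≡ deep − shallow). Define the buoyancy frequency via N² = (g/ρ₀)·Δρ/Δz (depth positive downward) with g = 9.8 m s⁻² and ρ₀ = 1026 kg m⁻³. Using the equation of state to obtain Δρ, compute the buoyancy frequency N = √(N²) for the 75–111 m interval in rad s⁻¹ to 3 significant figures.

0.0164 rad s⁻¹

ΔT = -8.8 K, ΔS = -0.81 psu (deep − shallow).
Δρ/ρ₀ = −αΔT + βΔS = 1.584 × 10⁻³ − 5.994 × 10⁻⁴ = 9.846 × 10⁻⁴, so Δρ ≈ 1.010 kg m⁻³.
N² = (g/ρ₀)·Δρ/Δz = g·(Δρ/ρ₀)/Δz = 9.8 × 9.846 × 10⁻⁴ / 36 = 2.6803 × 10⁻⁴ s⁻².
N = √(2.6803 × 10⁻⁴) = 0.016372 rad s⁻¹ ≈ 0.0164 rad s⁻¹.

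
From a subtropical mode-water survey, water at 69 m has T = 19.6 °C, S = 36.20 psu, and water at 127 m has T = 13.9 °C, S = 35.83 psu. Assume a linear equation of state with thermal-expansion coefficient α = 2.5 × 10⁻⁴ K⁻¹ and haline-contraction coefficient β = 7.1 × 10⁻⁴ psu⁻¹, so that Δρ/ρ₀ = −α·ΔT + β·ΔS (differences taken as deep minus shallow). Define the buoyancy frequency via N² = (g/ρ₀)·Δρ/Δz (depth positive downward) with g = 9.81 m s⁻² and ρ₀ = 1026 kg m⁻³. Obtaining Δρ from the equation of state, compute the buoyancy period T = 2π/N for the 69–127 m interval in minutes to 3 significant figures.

ΔT = -5.7 K, ΔS = -0.37 psu (deep − shallow).
Δρ/ρ₀ = −αΔT + βΔS = 1.425 × 10⁻³ − 2.627 × 10⁻⁴ = 1.1623 × 10⁻³, so Δρ ≈ 1.193 kg m⁻³.
N² = (g/ρ₀)·Δρ/Δz = g·(Δρ/ρ₀)/Δz = 9.81 × 1.1623 × 10⁻³ / 58 = 1.9659 × 10⁻⁴ s⁻².
N = √(1.9659 × 10⁻⁴) = 0.014021 rad s⁻¹ → T = 2π/N = 448.13 s = 7.4688 min ≈ 7.47 min.

7.47 min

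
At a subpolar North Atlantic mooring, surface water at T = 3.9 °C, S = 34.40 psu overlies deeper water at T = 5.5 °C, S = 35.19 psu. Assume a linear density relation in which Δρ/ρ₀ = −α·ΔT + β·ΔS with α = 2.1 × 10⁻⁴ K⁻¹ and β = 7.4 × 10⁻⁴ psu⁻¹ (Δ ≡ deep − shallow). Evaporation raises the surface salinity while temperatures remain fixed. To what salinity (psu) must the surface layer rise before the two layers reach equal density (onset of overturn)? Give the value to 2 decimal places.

34.74 psu

Neutral buoyancy requires −α(T_deep − T_surf) + β(S_deep − S_surf′) = 0.
S_surf′ = S_deep − (α/β)·ΔT = 35.19 − (2.1 × 10⁻⁴/7.4 × 10⁻⁴)·(+1.6) = 34.7359 psu.
Increase required: 34.7359 − 34.40 = 0.3359 psu.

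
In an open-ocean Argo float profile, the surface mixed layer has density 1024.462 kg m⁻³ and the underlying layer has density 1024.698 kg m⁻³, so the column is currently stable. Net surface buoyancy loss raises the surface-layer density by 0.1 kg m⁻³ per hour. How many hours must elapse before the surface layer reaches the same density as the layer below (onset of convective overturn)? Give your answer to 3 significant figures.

2.36 hours

Density deficit of the surface layer: 1024.698 − 1024.462 = 0.236 kg m⁻³.
Required change = 0.236 / 0.1 = 2.36 hours.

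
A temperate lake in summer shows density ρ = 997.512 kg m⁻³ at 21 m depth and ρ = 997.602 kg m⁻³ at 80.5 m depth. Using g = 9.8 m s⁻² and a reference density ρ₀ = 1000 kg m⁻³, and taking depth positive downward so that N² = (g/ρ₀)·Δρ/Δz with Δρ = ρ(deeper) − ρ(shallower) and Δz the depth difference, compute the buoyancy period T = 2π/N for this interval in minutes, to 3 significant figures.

27.2 min

Δρ = 997.602 − 997.512 = 0.090 kg m⁻³ over Δz = 80.5 − 21 = 59.5 m.
N² = (9.8/1000) × (0.090/59.5) = 1.4824 × 10⁻⁵ s⁻².
N = √(1.4824 × 10⁻⁵) = 3.8502 × 10⁻³ rad s⁻¹, so T = 2π/N = 1.6319 × 10³ s = 27.198 min ≈ 27.2 min.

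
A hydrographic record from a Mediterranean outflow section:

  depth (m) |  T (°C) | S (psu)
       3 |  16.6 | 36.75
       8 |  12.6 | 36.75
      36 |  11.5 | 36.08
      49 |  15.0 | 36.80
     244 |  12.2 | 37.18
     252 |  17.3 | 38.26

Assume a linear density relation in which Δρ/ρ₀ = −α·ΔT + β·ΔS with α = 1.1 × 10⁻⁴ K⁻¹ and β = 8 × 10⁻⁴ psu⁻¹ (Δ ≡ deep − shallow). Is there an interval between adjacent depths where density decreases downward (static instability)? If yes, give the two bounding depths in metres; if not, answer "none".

8–36 m

Evaluate Δρ/ρ₀ = −αΔT + βΔS across each adjacent pair:
  3–8 m: −αΔT+βΔS = −(1.1 × 10⁻⁴)(-4.0)+(8 × 10⁻⁴)(+0.00) = 4.4 × 10⁻⁴ → stable
  8–36 m: −αΔT+βΔS = −(1.1 × 10⁻⁴)(-1.1)+(8 × 10⁻⁴)(-0.67) = -4.2 × 10⁻⁴ → UNSTABLE
  36–49 m: −αΔT+βΔS = −(1.1 × 10⁻⁴)(+3.5)+(8 × 10⁻⁴)(+0.72) = 1.9 × 10⁻⁴ → stable
  49–244 m: −αΔT+βΔS = −(1.1 × 10⁻⁴)(-2.8)+(8 × 10⁻⁴)(+0.38) = 6.1 × 10⁻⁴ → stable
  244–252 m: −αΔT+βΔS = −(1.1 × 10⁻⁴)(+5.1)+(8 × 10⁻⁴)(+1.08) = 3.0 × 10⁻⁴ → stable
The 8–36 m interval has Δρ < 0: lighter water underlies denser water.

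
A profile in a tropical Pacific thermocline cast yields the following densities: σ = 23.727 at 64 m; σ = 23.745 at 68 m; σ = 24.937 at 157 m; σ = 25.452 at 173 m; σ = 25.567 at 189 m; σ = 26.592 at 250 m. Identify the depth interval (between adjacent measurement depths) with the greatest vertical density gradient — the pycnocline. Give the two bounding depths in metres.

157–173 m

Compute the density gradient over each adjacent pair:
  64–68 m: Δρ/Δz = 0.018/4 = 4.5 × 10⁻³ kg m⁻⁴
  68–157 m: Δρ/Δz = 1.192/89 = 0.013 kg m⁻⁴
  157–173 m: Δρ/Δz = 0.515/16 = 0.032 kg m⁻⁴
  173–189 m: Δρ/Δz = 0.115/16 = 7.2 × 10⁻³ kg m⁻⁴
  189–250 m: Δρ/Δz = 1.025/61 = 0.017 kg m⁻⁴
The largest gradient is in the 157–173 m interval — the pycnocline.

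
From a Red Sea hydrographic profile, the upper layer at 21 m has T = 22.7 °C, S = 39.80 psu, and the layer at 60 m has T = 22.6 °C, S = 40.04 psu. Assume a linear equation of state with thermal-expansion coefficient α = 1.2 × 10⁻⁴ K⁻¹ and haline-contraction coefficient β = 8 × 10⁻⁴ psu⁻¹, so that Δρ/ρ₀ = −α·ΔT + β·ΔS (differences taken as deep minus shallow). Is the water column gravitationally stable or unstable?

ΔT = 22.6 − 22.7 = -0.1 K and ΔS = 40.04 − 39.80 = +0.24 psu (deep − shallow).
−αΔT = 1.20 × 10⁻⁵; βΔS = 1.92 × 10⁻⁴; sum Δρ/ρ₀ = 2.04 × 10⁻⁴.
Δρ/ρ₀ > 0, so Δρ > 0: deeper water is denser → statically stable.

stable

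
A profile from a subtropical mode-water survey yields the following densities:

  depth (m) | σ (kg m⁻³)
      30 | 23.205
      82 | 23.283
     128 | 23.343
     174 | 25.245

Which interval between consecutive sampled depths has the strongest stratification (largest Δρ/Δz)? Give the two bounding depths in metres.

128–174 m

Compute the density gradient over each adjacent pair:
  30–82 m: Δρ/Δz = 0.078/52 = 1.5 × 10⁻³ kg m⁻⁴
  82–128 m: Δρ/Δz = 0.060/46 = 1.3 × 10⁻³ kg m⁻⁴
  128–174 m: Δρ/Δz = 1.902/46 = 0.041 kg m⁻⁴
The largest gradient is in the 128–174 m interval — the pycnocline.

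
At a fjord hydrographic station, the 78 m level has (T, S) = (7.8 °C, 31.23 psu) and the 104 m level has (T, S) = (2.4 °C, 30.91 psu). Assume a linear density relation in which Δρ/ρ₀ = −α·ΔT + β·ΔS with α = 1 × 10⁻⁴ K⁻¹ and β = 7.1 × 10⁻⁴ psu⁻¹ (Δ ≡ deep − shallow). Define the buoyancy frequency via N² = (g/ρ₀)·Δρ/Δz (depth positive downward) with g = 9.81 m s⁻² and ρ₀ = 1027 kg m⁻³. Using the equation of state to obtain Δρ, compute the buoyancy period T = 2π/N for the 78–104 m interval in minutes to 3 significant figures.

ΔT = -5.4 K, ΔS = -0.32 psu (deep − shallow).
Δρ/ρ₀ = −αΔT + βΔS = 5.40 × 10⁻⁴ − 2.272 × 10⁻⁴ = 3.128 × 10⁻⁴, so Δρ ≈ 0.3212 kg m⁻³.
N² = (g/ρ₀)·Δρ/Δz = g·(Δρ/ρ₀)/Δz = 9.81 × 3.128 × 10⁻⁴ / 26 = 1.1802 × 10⁻⁴ s⁻².
N = √(1.1802 × 10⁻⁴) = 0.010864 rad s⁻¹ → T = 2π/N = 578.35 s = 9.6392 min ≈ 9.64 min.

9.64 min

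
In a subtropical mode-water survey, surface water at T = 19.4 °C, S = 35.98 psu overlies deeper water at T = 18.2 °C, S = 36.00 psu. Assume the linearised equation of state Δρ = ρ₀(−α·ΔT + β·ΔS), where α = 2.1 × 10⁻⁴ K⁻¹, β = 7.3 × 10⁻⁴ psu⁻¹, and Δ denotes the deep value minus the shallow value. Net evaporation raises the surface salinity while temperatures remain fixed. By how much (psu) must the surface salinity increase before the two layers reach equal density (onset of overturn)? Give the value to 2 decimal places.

Neutral buoyancy requires −α(T_deep − T_surf) + β(S_deep − S_surf′) = 0.
S_surf′ = S_deep − (α/β)·ΔT = 36.00 − (2.1 × 10⁻⁴/7.3 × 10⁻⁴)·(-1.2) = 36.3452 psu.
Increase required: 36.3452 − 35.98 = 0.3652 psu.

0.37 psu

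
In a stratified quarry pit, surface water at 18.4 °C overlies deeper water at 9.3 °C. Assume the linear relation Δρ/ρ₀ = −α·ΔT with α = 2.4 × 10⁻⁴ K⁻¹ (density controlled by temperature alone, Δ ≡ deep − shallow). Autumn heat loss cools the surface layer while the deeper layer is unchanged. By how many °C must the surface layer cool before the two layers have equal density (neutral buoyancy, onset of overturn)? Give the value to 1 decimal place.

9.1 °C

With temperature the only control, equal density requires T_surf′ = T_deep.
T_surf′ = 9.3 °C.
Cooling required: 18.4 − 9.3 = 9.1 °C.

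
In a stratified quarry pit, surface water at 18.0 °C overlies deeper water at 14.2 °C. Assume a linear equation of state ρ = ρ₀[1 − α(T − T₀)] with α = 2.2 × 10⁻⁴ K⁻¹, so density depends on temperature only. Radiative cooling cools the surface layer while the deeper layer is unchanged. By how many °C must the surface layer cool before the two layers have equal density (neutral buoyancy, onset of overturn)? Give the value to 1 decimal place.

3.8 °C

With temperature the only control, equal density requires T_surf′ = T_deep.
T_surf′ = 14.2 °C.
Cooling required: 18.0 − 14.2 = 3.8 °C.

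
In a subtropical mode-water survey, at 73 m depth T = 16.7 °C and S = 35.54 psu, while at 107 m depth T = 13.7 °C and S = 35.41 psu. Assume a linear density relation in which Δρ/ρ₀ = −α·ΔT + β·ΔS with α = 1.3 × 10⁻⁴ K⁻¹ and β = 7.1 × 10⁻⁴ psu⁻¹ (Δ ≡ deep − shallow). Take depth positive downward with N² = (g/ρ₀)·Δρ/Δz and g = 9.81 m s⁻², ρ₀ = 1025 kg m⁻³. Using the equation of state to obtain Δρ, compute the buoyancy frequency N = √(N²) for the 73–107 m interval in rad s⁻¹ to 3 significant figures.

ΔT = -3.0 K, ΔS = -0.13 psu (deep − shallow).
Δρ/ρ₀ = −αΔT + βΔS = 3.90 × 10⁻⁴ − 9.23 × 10⁻⁵ = 2.977 × 10⁻⁴, so Δρ ≈ 0.3051 kg m⁻³.
N² = (g/ρ₀)·Δρ/Δz = g·(Δρ/ρ₀)/Δz = 9.81 × 2.977 × 10⁻⁴ / 34 = 8.5895 × 10⁻⁵ s⁻².
N = √(8.5895 × 10⁻⁵) = 9.2680 × 10⁻³ rad s⁻¹ ≈ 9.27 × 10⁻³ rad s⁻¹.

9.27 × 10⁻³ rad s⁻¹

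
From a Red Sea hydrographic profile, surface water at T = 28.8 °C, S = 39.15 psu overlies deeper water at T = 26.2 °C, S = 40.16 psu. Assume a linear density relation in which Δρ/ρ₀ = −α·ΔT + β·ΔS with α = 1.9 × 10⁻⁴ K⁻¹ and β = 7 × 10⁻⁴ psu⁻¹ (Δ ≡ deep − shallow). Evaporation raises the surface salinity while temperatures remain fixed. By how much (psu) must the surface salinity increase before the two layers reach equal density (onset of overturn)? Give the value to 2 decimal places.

Neutral buoyancy requires −α(T_deep − T_surf) + β(S_deep − S_surf′) = 0.
S_surf′ = S_deep − (α/β)·ΔT = 40.16 − (1.9 × 10⁻⁴/7 × 10⁻⁴)·(-2.6) = 40.8657 psu.
Increase required: 40.8657 − 39.15 = 1.7157 psu.

1.72 psu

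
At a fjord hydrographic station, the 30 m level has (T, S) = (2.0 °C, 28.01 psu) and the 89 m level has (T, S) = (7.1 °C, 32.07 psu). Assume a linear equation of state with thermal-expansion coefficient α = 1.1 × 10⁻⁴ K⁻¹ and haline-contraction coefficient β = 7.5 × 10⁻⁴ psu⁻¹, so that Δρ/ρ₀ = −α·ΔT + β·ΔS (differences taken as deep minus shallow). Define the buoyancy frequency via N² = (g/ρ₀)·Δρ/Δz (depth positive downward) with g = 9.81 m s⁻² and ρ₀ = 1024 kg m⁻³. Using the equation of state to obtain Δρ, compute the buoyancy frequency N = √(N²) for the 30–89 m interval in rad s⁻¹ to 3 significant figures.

ΔT = +5.1 K, ΔS = +4.06 psu (deep − shallow).
Δρ/ρ₀ = −αΔT + βΔS = -5.61 × 10⁻⁴ + 3.045 × 10⁻³ = 2.484 × 10⁻³, so Δρ ≈ 2.544 kg m⁻³.
N² = (g/ρ₀)·Δρ/Δz = g·(Δρ/ρ₀)/Δz = 9.81 × 2.484 × 10⁻³ / 59 = 4.1302 × 10⁻⁴ s⁻².
N = √(4.1302 × 10⁻⁴) = 0.020323 rad s⁻¹ ≈ 0.0203 rad s⁻¹.

0.0203 rad s⁻¹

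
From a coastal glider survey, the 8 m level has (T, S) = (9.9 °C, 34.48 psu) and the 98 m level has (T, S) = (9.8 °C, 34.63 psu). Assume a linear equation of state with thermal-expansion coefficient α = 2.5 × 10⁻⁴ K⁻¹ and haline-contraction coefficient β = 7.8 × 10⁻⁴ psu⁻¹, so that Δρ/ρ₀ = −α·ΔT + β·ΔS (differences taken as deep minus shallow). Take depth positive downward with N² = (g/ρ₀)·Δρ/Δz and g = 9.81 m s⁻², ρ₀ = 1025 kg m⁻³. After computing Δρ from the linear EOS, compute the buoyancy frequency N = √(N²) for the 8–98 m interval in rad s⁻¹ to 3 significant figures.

ΔT = -0.1 K, ΔS = +0.15 psu (deep − shallow).
Δρ/ρ₀ = −αΔT + βΔS = 2.50 × 10⁻⁵ + 1.17 × 10⁻⁴ = 1.42 × 10⁻⁴, so Δρ ≈ 0.1456 kg m⁻³.
N² = (g/ρ₀)·Δρ/Δz = g·(Δρ/ρ₀)/Δz = 9.81 × 1.42 × 10⁻⁴ / 90 = 1.5478 × 10⁻⁵ s⁻².
N = √(1.5478 × 10⁻⁵) = 3.9342 × 10⁻³ rad s⁻¹ ≈ 3.93 × 10⁻³ rad s⁻¹.

3.93 × 10⁻³ rad s⁻¹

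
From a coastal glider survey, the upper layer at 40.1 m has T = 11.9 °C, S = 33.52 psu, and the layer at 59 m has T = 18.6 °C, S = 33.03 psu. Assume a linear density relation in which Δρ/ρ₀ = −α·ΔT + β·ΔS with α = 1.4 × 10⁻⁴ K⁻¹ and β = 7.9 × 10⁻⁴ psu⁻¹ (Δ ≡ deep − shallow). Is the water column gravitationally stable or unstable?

unstable

ΔT = 18.6 − 11.9 = +6.7 K and ΔS = 33.03 − 33.52 = -0.49 psu (deep − shallow).
−αΔT = -9.38 × 10⁻⁴; βΔS = -3.871 × 10⁻⁴; sum Δρ/ρ₀ = -1.3251 × 10⁻³.
Δρ/ρ₀ < 0, so Δρ < 0: deeper water is lighter → statically unstable; the column would overturn.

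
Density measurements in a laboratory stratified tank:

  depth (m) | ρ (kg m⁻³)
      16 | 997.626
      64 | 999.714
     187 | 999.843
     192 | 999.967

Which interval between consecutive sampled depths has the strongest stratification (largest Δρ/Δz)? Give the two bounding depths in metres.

Compute the density gradient over each adjacent pair:
  16–64 m: Δρ/Δz = 2.088/48 = 0.044 kg m⁻⁴
  64–187 m: Δρ/Δz = 0.129/123 = 1.0 × 10⁻³ kg m⁻⁴
  187–192 m: Δρ/Δz = 0.124/5 = 0.025 kg m⁻⁴
The largest gradient is in the 16–64 m interval — the pycnocline.

16–64 m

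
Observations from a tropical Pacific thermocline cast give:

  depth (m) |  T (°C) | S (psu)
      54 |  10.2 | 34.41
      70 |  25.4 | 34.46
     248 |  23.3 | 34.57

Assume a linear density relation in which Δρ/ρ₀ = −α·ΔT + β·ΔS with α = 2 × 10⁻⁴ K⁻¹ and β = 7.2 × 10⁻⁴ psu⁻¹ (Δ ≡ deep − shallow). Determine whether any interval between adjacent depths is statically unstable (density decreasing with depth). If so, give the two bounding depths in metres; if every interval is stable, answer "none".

54–70 m

Evaluate Δρ/ρ₀ = −αΔT + βΔS across each adjacent pair:
  54–70 m: −αΔT+βΔS = −(2 × 10⁻⁴)(+15.2)+(7.2 × 10⁻⁴)(+0.05) = -3.0 × 10⁻³ → UNSTABLE
  70–248 m: −αΔT+βΔS = −(2 × 10⁻⁴)(-2.1)+(7.2 × 10⁻⁴)(+0.11) = 5.0 × 10⁻⁴ → stable
The 54–70 m interval has Δρ < 0: lighter water underlies denser water.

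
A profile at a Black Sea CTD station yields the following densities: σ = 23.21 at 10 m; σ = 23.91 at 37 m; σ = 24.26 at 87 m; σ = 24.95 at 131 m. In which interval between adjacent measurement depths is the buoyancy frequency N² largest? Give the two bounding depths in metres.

Compute the density gradient over each adjacent pair:
  10–37 m: Δρ/Δz = 0.70/27 = 0.026 kg m⁻⁴
  37–87 m: Δρ/Δz = 0.35/50 = 7.0 × 10⁻³ kg m⁻⁴
  87–131 m: Δρ/Δz = 0.69/44 = 0.016 kg m⁻⁴
The largest gradient is in the 10–37 m interval — the pycnocline.

10–37 m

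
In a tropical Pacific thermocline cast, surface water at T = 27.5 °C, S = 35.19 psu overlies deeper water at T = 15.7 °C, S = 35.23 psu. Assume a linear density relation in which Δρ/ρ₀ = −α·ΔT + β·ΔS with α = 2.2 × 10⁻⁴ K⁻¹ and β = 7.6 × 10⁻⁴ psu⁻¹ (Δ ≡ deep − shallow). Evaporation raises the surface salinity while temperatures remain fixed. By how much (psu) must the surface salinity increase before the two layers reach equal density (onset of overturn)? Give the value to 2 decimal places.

3.46 psu

Neutral buoyancy requires −α(T_deep − T_surf) + β(S_deep − S_surf′) = 0.
S_surf′ = S_deep − (α/β)·ΔT = 35.23 − (2.2 × 10⁻⁴/7.6 × 10⁻⁴)·(-11.8) = 38.6458 psu.
Increase required: 38.6458 − 35.19 = 3.4558 psu.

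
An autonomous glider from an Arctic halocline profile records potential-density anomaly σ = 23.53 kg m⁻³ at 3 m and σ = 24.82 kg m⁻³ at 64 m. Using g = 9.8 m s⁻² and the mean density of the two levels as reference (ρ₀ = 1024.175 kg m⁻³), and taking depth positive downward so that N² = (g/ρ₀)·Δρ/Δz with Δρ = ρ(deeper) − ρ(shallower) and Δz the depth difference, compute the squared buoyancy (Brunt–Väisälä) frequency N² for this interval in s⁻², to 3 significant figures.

2.02 × 10⁻⁴ s⁻²

Δρ = 1024.82 − 1023.53 = 1.29 kg m⁻³ over Δz = 64 − 3 = 61 m.
N² = (9.8/1024.175) × (1.29/61) = 2.0235 × 10⁻⁴ s⁻² ≈ 2.02 × 10⁻⁴ s⁻².
A positive N² confirms static stability across the interval.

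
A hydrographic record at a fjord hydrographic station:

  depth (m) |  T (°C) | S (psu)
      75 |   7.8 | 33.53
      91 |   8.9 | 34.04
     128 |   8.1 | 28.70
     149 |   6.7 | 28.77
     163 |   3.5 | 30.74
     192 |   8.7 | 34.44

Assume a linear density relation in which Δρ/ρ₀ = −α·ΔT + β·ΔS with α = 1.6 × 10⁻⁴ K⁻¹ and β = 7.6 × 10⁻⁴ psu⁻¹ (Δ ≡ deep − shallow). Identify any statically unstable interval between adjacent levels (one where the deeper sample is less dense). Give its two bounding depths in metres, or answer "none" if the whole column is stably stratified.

91–128 m

Evaluate Δρ/ρ₀ = −αΔT + βΔS across each adjacent pair:
  75–91 m: −αΔT+βΔS = −(1.6 × 10⁻⁴)(+1.1)+(7.6 × 10⁻⁴)(+0.51) = 2.1 × 10⁻⁴ → stable
  91–128 m: −αΔT+βΔS = −(1.6 × 10⁻⁴)(-0.8)+(7.6 × 10⁻⁴)(-5.34) = -3.9 × 10⁻³ → UNSTABLE
  128–149 m: −αΔT+βΔS = −(1.6 × 10⁻⁴)(-1.4)+(7.6 × 10⁻⁴)(+0.07) = 2.8 × 10⁻⁴ → stable
  149–163 m: −αΔT+βΔS = −(1.6 × 10⁻⁴)(-3.2)+(7.6 × 10⁻⁴)(+1.97) = 2.0 × 10⁻³ → stable
  163–192 m: −αΔT+βΔS = −(1.6 × 10⁻⁴)(+5.2)+(7.6 × 10⁻⁴)(+3.70) = 2.0 × 10⁻³ → stable
The 91–128 m interval has Δρ < 0: lighter water underlies denser water.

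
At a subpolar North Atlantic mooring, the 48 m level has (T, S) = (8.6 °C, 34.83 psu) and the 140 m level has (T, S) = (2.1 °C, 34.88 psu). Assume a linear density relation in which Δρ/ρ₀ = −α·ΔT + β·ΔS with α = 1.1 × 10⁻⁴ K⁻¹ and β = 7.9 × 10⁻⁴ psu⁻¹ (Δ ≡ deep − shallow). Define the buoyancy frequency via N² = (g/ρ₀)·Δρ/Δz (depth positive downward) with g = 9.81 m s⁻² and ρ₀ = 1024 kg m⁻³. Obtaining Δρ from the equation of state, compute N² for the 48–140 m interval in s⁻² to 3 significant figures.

ΔT = -6.5 K, ΔS = +0.05 psu (deep − shallow).
Δρ/ρ₀ = −αΔT + βΔS = 7.15 × 10⁻⁴ + 3.95 × 10⁻⁵ = 7.545 × 10⁻⁴, so Δρ ≈ 0.7726 kg m⁻³.
N² = (g/ρ₀)·Δρ/Δz = g·(Δρ/ρ₀)/Δz = 9.81 × 7.545 × 10⁻⁴ / 92 = 8.0453 × 10⁻⁵ s⁻² ≈ 8.05 × 10⁻⁵ s⁻².

8.05 × 10⁻⁵ s⁻²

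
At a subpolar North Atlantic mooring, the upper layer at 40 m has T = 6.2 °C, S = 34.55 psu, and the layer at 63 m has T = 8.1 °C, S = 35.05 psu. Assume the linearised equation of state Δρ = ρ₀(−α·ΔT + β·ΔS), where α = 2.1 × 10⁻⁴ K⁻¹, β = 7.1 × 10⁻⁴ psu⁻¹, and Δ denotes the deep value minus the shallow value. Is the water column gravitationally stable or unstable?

ΔT = 8.1 − 6.2 = +1.9 K and ΔS = 35.05 − 34.55 = +0.50 psu (deep − shallow).
−αΔT = -3.99 × 10⁻⁴; βΔS = 3.55 × 10⁻⁴; sum Δρ/ρ₀ = -4.40 × 10⁻⁵.
Δρ/ρ₀ < 0, so Δρ < 0: deeper water is lighter → statically unstable; the column would overturn.

unstable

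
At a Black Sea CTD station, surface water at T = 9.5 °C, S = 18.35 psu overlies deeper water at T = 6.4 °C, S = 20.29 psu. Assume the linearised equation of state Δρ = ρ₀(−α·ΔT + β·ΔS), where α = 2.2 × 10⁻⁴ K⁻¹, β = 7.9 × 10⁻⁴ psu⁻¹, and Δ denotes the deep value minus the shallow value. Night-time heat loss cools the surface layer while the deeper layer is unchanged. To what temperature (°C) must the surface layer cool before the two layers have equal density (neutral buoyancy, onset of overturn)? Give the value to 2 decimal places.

Neutral buoyancy requires Δρ = 0, i.e. −α(T_deep − T_surf′) + β(S_deep − S_surf) = 0.
T_surf′ = T_deep − (β/α)·ΔS = 6.4 − (7.9 × 10⁻⁴/2.2 × 10⁻⁴)·(+1.94) = -0.5664 °C.
Cooling required: 9.5 − (-0.5664) = 10.0664 °C.

-0.57 °C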